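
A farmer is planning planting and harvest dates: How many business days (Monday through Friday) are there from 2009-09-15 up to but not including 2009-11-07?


Start: 2009-09-15 (Tuesday)
End (exclusive): 2009-11-07 (Saturday)
Total calendar days: 53
Full weeks: 53 // 7 = 7 -> 35 weekdays
Remaining 4 days starting on Tuesday:
  Tue(w), Wed(w), Thu(w), Fri(w) -> 4 weekdays
Total business days: 35 + 4 = 39

39


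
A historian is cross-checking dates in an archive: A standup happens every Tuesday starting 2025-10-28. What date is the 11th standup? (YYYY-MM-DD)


First occurrence: 2025-10-28 (occurrence 1)
Each occurrence is 7 days after the previous.
Occurrence 11 is 10 weeks after the first.
10 weeks = 70 days
2025-10-28 + 70 days = 2026-01-06

2026-01-06


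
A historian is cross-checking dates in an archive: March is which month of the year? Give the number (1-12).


Calendar month order:
2. February
3. March <--
4. April
March is month number 3

3


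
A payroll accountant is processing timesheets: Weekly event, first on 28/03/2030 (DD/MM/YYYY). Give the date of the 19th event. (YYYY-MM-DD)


First occurrence: 2030-03-28 (occurrence 1)
Each occurrence is 7 days after the previous.
Occurrence 19 is 18 weeks after the first.
18 weeks = 126 days
2030-03-28 + 126 days = 2030-08-01

2030-08-01


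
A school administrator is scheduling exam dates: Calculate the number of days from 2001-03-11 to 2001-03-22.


Start date: 2001-03-11
End date: 2001-03-22
Mar 2001: +11 days
Total: 11 days

11


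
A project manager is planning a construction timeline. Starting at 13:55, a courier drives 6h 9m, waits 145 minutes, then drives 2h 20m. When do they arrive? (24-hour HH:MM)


Depart: 13:55
Leg 1: +369 min -> 20:04
Layover: +145 min -> 22:29
Leg 2: +140 min -> 00:49
Total travel: 654 minutes = 10h 54m
Arrival: 00:49

00:49


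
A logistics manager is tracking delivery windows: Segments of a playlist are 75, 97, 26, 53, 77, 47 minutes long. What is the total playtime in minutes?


Durations: 75, 97, 26, 53, 77, 47
Running sum: 75
+ 97 = 172
+ 26 = 198
+ 53 = 251
+ 77 = 328
+ 47 = 375
Total duration: 375 minutes
That is 6 hours and 15 minutes

375


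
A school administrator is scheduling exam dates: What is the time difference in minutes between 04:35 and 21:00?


Start time: 04:35 = 275 minutes from midnight
End time: 21:00 = 1260 minutes from midnight
Difference: 1260 - 275 = 985 minutes
That is 16 hours and 25 minutes

985


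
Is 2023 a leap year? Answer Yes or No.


Year: 2023
Divisible by 4? 2023 / 4 = 505.75 -> No
Not divisible by 4, so NOT a leap year

No


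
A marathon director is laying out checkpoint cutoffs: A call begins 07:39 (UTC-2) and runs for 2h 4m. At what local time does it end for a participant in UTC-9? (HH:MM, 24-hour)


Start: 07:39 in UTC-2
Step 1 - add duration:
  minutes: 39 + 4 = 43
  hours: 7 + 2 + 0 = 9
  end in UTC-2: 09:43
Step 2 - convert UTC-2 -> UTC-9:
  offset difference: -9 - (-2) = -7 hours
  9 + (-7) = 2 -> mod 24 = 2
Result: 02:43 in UTC-9

02:43


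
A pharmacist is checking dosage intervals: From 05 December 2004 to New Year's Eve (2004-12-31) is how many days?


Start: December 05, 2004
End: December 31, 2004
Days left in December: 26
Total: 26 days

26


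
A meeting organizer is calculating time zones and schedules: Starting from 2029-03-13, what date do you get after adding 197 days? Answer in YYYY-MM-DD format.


Start: 2029-03-13
Adding 197 days
Days remaining in March: 18
After March: 179 days still to add
April 2029: 30 days, 149 remaining
May 2029: 31 days, 118 remaining
June 2029: 30 days, 88 remaining
July 2029: 31 days, 57 remaining
Result: 2029-09-26

2029-09-26


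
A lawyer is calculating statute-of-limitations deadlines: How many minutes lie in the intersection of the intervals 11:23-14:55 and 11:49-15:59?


Interval A: [683, 895] minutes from midnight
Interval B: [709, 959] minutes from midnight
Overlap start = max(683, 709) = 709
Overlap end = min(895, 959) = 895
Overlap = 895 - 709 = 186 minutes

186


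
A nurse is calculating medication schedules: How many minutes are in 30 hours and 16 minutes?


Hours: 30
Extra minutes: 16
Minutes per hour: 60
Hours to minutes: 30 x 60 = 1800
Total: 1800 + 16 = 1816

1816


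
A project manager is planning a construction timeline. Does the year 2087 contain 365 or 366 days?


Year: 2087
Check leap year rules:
Divisible by 4? No
2087 is not a leap year
Days: 365

365


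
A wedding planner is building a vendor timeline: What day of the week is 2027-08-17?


Date: 2027-08-17
January 1, 2027 is a Friday
Day of year: 229
Offset from Jan 1: 228 days
228 mod 7 = 4
Result: Tuesday

Tuesday


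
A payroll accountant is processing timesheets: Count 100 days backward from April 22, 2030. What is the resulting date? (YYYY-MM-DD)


Start: 2030-04-22
Subtracting 100 days
Days already passed in April: 22
After going back through April: 78 more days to subtract
March 2030: 31 days, 47 remaining
February 2030: 28 days, 19 remaining
January 2030 has 31 days, need 19
Result: 2030-01-12

2030-01-12


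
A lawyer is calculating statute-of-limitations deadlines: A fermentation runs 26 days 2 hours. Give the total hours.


Days: 26
Extra hours: 2
Hours per day: 24
Days to hours: 26 x 24 = 624
Total: 624 + 2 = 626

626


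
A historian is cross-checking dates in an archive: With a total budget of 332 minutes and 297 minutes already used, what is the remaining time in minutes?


Total budget: 332 minutes
Time used: 297 minutes
Remaining: 332 - 297 = 35 minutes
Percent used: 89.5%
Percent remaining: 10.5%

35


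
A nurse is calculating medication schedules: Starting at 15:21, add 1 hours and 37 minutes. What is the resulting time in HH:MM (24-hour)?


Start time: 15:21
Adding: 1 hours 37 minutes
Minutes: 21 + 37 = 58
Hours: 15 + 1 + 0 = 16
Result: 16:58

16:58


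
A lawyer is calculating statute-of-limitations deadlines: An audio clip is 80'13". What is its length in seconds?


Minutes: 80
Seconds: 13
Convert minutes to seconds: 80 x 60 = 4800
Add remaining seconds: 4800 + 13 = 4813

4813


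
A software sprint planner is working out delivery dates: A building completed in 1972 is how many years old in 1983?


Birth year: 1972
Current year: 1983
Age = current year - birth year
Age = 1983 - 1972 = 11

11


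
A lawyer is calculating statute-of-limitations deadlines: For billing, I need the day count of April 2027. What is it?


Month: April
Year: 2027
April is a 30-day month
Total: 30 days

30


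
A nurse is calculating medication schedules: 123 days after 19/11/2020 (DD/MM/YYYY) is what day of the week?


Start: 2020-11-19 (Thursday)
Step 1 - find target date: add 123 days
  2020-11-19 + 123 days = 2021-03-22
Step 2 - day of week:
  123 mod 7 = 4
  Thursday + 4 days -> Monday
Result: Monday (2021-03-22)

Monday


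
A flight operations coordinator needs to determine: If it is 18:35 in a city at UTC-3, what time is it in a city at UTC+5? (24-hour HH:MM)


Local time: 18:35 at UTC-3 (offset -3h)
Target zone: UTC+5 (offset 5h)
Difference: 5 - (-3) = 8 hours
Calculation: 18 + (8) = 26
Wraparound: (26) mod 24 = 2
Result: 02:35

02:35


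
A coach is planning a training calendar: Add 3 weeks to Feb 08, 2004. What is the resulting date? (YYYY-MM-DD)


Start: 2004-02-08
Weeks to add: 3
Convert to days: 3 x 7 = 21 days
Add 21 days to 2004-02-08
Result: 2004-02-29

2004-02-29


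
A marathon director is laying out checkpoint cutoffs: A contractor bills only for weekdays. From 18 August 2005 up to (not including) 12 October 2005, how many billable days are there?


Start: 2005-08-18 (Thursday)
End (exclusive): 2005-10-12 (Wednesday)
Total calendar days: 55
Full weeks: 55 // 7 = 7 -> 35 weekdays
Remaining 6 days starting on Thursday:
  Thu(w), Fri(w), Sat(-), Sun(-), Mon(w), Tue(w) -> 4 weekdays
Total business days: 35 + 4 = 39

39


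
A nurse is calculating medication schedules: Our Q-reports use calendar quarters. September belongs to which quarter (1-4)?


Month: September (month 9)
Q1: January-March (months 1-3)
Q2: April-June (months 4-6)
Q3: July-September (months 7-9)
Q4: October-December (months 10-12)
Month 9 falls in Q3

3


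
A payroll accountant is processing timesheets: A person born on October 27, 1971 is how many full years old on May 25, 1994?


Birth: 1971-10-27
Reference: 1994-05-25
Year difference: 1994 - 1971 = 23
Has birthday (10-27) occurred by 05-25? No
Birthday not yet reached this year -> subtract 1
Age in full years: 22

22


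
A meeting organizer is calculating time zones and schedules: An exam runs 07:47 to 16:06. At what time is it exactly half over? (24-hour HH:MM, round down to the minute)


Start time: 07:47 = 467 minutes from midnight
End time: 16:06 = 966 minutes from midnight
Sum: 467 + 966 = 1433
Midpoint: 1433 / 2 = 716 minutes
Convert: 716 / 60 = 11 hours, 56 minutes
Result: 11:56

11:56


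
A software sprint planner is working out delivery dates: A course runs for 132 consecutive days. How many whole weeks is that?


Total days: 132
Days per week: 7
Division: 132 / 7 = 18 remainder 6
Complete weeks: 18
Remaining days: 6

18


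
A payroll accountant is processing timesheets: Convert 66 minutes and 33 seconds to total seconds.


Minutes: 66
Extra seconds: 33
Seconds per minute: 60
Minutes to seconds: 66 x 60 = 3960
Total: 3960 + 33 = 3993

3993


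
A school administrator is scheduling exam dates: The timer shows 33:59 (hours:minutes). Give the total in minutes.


Hours: 33
Minutes: 59
Convert hours to minutes: 33 x 60 = 1980
Add remaining minutes: 1980 + 59 = 2039

2039


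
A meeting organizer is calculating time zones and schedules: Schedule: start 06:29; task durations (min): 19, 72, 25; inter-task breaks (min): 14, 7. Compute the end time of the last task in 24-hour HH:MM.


Start: 06:29 = 389 min from midnight
  after task 1 (19 min): 06:48
  after break (14 min): 07:02
  after task 2 (72 min): 08:14
  after break (7 min): 08:21
  after task 3 (25 min): 08:46
Total elapsed: 137 minutes
End time: 08:46

08:46


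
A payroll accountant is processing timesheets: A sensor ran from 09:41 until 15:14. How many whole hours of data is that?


Start: 09:41
End: 15:14
Hour difference: 15 - 9 = 6 hours
Minute difference: 14 - 41 = -27 minutes
Total minutes: 333
Complete hours: 333 / 60 = 5 (remainder 33)

5


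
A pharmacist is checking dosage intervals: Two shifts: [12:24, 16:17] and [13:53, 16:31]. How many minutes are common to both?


Interval A: [744, 977] minutes from midnight
Interval B: [833, 991] minutes from midnight
Overlap start = max(744, 833) = 833
Overlap end = min(977, 991) = 977
Overlap = 977 - 833 = 144 minutes

144


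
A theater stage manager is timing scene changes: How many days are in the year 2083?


Year: 2083
Check leap year rules:
Divisible by 4? No
2083 is not a leap year
Days: 365

365


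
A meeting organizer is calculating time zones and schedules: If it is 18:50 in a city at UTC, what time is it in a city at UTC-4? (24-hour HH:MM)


Local time: 18:50 at UTC (offset 0h)
Target zone: UTC-4 (offset -4h)
Difference: -4 - (0) = -4 hours
Calculation: 18 + (-4) = 14
Result: 14:50

14:50


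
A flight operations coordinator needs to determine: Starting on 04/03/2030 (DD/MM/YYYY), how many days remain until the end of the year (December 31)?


Start: March 04, 2030
End: December 31, 2030
Days left in March: 27
April: 30
May: 31
June: 30
July: 31
... plus remaining months
Sum of remaining months: 275
Total: 27 + 275 = 302

302


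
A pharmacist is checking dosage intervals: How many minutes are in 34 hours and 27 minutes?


Hours: 34
Minutes: 27
Convert hours to minutes: 34 x 60 = 2040
Add remaining minutes: 2040 + 27 = 2067

2067


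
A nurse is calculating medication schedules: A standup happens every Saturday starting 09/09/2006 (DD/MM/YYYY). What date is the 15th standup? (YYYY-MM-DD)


First occurrence: 2006-09-09 (occurrence 1)
Each occurrence is 7 days after the previous.
Occurrence 15 is 14 weeks after the first.
14 weeks = 98 days
2006-09-09 + 98 days = 2006-12-16

2006-12-16


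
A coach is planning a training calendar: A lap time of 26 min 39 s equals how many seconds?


Minutes: 26
Seconds: 39
Convert minutes to seconds: 26 x 60 = 1560
Add remaining seconds: 1560 + 39 = 1599

1599


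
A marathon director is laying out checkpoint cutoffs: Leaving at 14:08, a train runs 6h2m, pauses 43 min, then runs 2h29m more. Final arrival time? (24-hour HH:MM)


Depart: 14:08
Leg 1: +362 min -> 20:10
Layover: +43 min -> 20:53
Leg 2: +149 min -> 23:22
Total travel: 554 minutes = 9h 14m
Arrival: 23:22

23:22


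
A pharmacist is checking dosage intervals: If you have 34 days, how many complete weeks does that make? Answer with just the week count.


Total days: 34
Days per week: 7
Division: 34 / 7 = 4 remainder 6
Complete weeks: 4
Remaining days: 6

4


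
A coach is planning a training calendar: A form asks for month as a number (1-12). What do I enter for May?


Calendar month order:
4. April
5. May <--
6. June
May is month number 5

5


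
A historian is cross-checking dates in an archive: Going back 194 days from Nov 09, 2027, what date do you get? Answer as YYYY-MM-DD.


Start: 2027-11-09
Subtracting 194 days
Days already passed in November: 9
After going back through November: 185 more days to subtract
October 2027: 31 days, 154 remaining
September 2027: 30 days, 124 remaining
August 2027: 31 days, 93 remaining
July 2027: 31 days, 62 remaining
Result: 2027-04-29

2027-04-29


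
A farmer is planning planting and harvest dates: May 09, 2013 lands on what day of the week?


Date: 2013-05-09
January 1, 2013 is a Tuesday
Day of year: 129
Offset from Jan 1: 128 days
128 mod 7 = 2
Result: Thursday

Thursday


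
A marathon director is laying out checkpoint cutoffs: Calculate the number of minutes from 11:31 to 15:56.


Start time: 11:31 = 691 minutes from midnight
End time: 15:56 = 956 minutes from midnight
Difference: 956 - 691 = 265 minutes
That is 4 hours and 25 minutes

265


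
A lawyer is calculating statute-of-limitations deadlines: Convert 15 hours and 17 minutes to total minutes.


Hours: 15
Extra minutes: 17
Minutes per hour: 60
Hours to minutes: 15 x 60 = 900
Total: 900 + 17 = 917

917


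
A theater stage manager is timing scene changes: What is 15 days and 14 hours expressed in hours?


Days: 15
Extra hours: 14
Hours per day: 24
Days to hours: 15 x 24 = 360
Total: 360 + 14 = 374

374


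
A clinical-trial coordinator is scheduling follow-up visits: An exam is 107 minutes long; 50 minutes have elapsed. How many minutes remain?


Total budget: 107 minutes
Time used: 50 minutes
Remaining: 107 - 50 = 57 minutes
Percent used: 46.7%
Percent remaining: 53.3%

57


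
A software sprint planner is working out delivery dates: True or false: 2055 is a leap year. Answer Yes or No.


Year: 2055
Divisible by 4? 2055 / 4 = 513.75 -> No
Not divisible by 4, so NOT a leap year

No


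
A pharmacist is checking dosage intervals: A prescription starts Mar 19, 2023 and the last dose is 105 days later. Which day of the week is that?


Start: 2023-03-19 (Sunday)
Step 1 - find target date: add 105 days
  2023-03-19 + 105 days = 2023-07-02
Step 2 - day of week:
  105 mod 7 = 0
  Sunday + 0 days -> Sunday
Result: Sunday (2023-07-02)

Sunday


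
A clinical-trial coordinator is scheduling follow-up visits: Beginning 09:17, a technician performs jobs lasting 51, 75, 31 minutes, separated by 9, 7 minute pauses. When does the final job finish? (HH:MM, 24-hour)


Start: 09:17 = 557 min from midnight
  after task 1 (51 min): 10:08
  after break (9 min): 10:17
  after task 2 (75 min): 11:32
  after break (7 min): 11:39
  after task 3 (31 min): 12:10
Total elapsed: 173 minutes
End time: 12:10

12:10


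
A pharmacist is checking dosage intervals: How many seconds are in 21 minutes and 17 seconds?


Minutes: 21
Extra seconds: 17
Seconds per minute: 60
Minutes to seconds: 21 x 60 = 1260
Total: 1260 + 17 = 1277

1277


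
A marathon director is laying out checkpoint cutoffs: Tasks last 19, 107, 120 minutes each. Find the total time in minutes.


Durations: 19, 107, 120
Running sum: 19
+ 107 = 126
+ 120 = 246
Total duration: 246 minutes
That is 4 hours and 6 minutes

246


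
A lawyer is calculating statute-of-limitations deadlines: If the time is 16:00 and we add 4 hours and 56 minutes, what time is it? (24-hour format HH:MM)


Start time: 16:00
Adding: 4 hours 56 minutes
Minutes: 0 + 56 = 56
Hours: 16 + 4 + 0 = 20
Result: 20:56

20:56


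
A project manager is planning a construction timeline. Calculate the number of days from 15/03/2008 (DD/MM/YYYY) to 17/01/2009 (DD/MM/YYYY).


Start date: 2008-03-15
End date: 2009-01-17
Mar 2008: +17 days
Apr 2008: +30 days
May 2008: +31 days
... (8 more months)
Total: 308 days

308


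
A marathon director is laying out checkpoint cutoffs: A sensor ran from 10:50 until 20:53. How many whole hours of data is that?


Start: 10:50
End: 20:53
Hour difference: 20 - 10 = 10 hours
Minute difference: 53 - 50 = 3 minutes
Total minutes: 603
Complete hours: 603 / 60 = 10 (remainder 3)

10


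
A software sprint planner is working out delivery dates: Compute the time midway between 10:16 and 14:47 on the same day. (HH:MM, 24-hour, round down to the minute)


Start time: 10:16 = 616 minutes from midnight
End time: 14:47 = 887 minutes from midnight
Sum: 616 + 887 = 1503
Midpoint: 1503 / 2 = 751 minutes
Convert: 751 / 60 = 12 hours, 31 minutes
Result: 12:31

12:31


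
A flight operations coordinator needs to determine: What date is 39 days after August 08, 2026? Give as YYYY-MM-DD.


Start: 2026-08-08
Adding 39 days
Days remaining in August: 23
After August: 16 days still to add
September 2026 has 30 days, need 16
Result: 2026-09-16

2026-09-16


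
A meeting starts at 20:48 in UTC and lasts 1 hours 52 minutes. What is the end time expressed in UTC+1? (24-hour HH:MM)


Start: 20:48 in UTC
Step 1 - add duration:
  minutes: 48 + 52 = 100 (carry 1h)
  hours: 20 + 1 + 1 = 22
  end in UTC: 22:40
Step 2 - convert UTC -> UTC+1:
  offset difference: 1 - (0) = 1 hours
  22 + (1) = 23 -> mod 24 = 23
Result: 23:40 in UTC+1

23:40


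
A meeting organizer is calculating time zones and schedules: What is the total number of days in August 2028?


Month: August
Year: 2028
August is a 31-day month
Total: 31 days

31


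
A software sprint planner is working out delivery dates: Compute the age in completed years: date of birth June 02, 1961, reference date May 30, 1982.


Birth: 1961-06-02
Reference: 1982-05-30
Year difference: 1982 - 1961 = 21
Has birthday (06-02) occurred by 05-30? No
Birthday not yet reached this year -> subtract 1
Age in full years: 20

20


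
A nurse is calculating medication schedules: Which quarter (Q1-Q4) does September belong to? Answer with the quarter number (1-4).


Month: September (month 9)
Q1: January-March (months 1-3)
Q2: April-June (months 4-6)
Q3: July-September (months 7-9)
Q4: October-December (months 10-12)
Month 9 falls in Q3

3


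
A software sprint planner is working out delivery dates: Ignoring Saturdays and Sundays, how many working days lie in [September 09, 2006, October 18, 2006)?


Start: 2006-09-09 (Saturday)
End (exclusive): 2006-10-18 (Wednesday)
Total calendar days: 39
Full weeks: 39 // 7 = 5 -> 25 weekdays
Remaining 4 days starting on Saturday:
  Sat(-), Sun(-), Mon(w), Tue(w) -> 2 weekdays
Total business days: 25 + 2 = 27

27


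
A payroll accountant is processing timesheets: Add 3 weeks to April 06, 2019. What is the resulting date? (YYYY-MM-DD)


Start: 2019-04-06
Weeks to add: 3
Convert to days: 3 x 7 = 21 days
Add 21 days to 2019-04-06
Result: 2019-04-27

2019-04-27


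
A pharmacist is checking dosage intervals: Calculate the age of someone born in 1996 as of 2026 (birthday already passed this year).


Birth year: 1996
Current year: 2026
Age = current year - birth year
Age = 2026 - 1996 = 30

30


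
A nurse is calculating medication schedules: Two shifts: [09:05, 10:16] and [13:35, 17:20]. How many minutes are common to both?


Interval A: [545, 616] minutes from midnight
Interval B: [815, 1040] minutes from midnight
Overlap start = max(545, 815) = 815
Overlap end = min(616, 1040) = 616
End <= start, so the intervals do not overlap: 0 minutes

0


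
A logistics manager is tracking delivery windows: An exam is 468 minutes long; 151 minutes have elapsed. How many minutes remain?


Total budget: 468 minutes
Time used: 151 minutes
Remaining: 468 - 151 = 317 minutes
Percent used: 32.3%
Percent remaining: 67.7%

317


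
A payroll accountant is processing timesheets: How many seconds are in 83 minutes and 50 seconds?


Minutes: 83
Extra seconds: 50
Seconds per minute: 60
Minutes to seconds: 83 x 60 = 4980
Total: 4980 + 50 = 5030

5030


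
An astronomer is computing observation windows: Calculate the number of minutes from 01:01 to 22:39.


Start time: 01:01 = 61 minutes from midnight
End time: 22:39 = 1359 minutes from midnight
Difference: 1359 - 61 = 1298 minutes
That is 21 hours and 38 minutes

1298


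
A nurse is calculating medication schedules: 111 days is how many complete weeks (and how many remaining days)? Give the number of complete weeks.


Total days: 111
Days per week: 7
Division: 111 / 7 = 15 remainder 6
Complete weeks: 15
Remaining days: 6

15


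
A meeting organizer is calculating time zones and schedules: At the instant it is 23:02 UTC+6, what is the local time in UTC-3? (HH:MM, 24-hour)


Local time: 23:02 at UTC+6 (offset 6h)
Target zone: UTC-3 (offset -3h)
Difference: -3 - (6) = -9 hours
Calculation: 23 + (-9) = 14
Result: 14:02

14:02


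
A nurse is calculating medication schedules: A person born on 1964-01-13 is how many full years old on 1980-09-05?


Birth: 1964-01-13
Reference: 1980-09-05
Year difference: 1980 - 1964 = 16
Has birthday (01-13) occurred by 09-05? Yes
Age in full years: 16

16


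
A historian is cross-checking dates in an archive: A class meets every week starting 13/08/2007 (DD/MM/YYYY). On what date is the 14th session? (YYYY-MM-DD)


First occurrence: 2007-08-13 (occurrence 1)
Each occurrence is 7 days after the previous.
Occurrence 14 is 13 weeks after the first.
13 weeks = 91 days
2007-08-13 + 91 days = 2007-11-12

2007-11-12


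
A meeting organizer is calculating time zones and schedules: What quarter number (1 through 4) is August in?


Month: August (month 8)
Q1: January-March (months 1-3)
Q2: April-June (months 4-6)
Q3: July-September (months 7-9)
Q4: October-December (months 10-12)
Month 8 falls in Q3

3


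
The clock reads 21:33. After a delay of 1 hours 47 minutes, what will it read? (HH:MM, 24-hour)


Start time: 21:33
Adding: 1 hours 47 minutes
Minutes: 33 + 47 = 80
Minute overflow: 80 >= 60, so carry 1 hour, minutes = 20
Hours: 21 + 1 + 1 = 23
Result: 23:20

23:20


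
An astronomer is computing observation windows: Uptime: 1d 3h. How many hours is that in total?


Days: 1
Extra hours: 3
Hours per day: 24
Days to hours: 1 x 24 = 24
Total: 24 + 3 = 27

27


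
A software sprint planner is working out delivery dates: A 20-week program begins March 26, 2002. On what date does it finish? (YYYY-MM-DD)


Start: 2002-03-26
Weeks to add: 20
Convert to days: 20 x 7 = 140 days
Add 140 days to 2002-03-26
Result: 2002-08-13

2002-08-13


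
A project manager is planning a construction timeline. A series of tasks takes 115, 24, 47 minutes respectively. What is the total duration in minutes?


Durations: 115, 24, 47
Running sum: 115
+ 24 = 139
+ 47 = 186
Total duration: 186 minutes
That is 3 hours and 6 minutes

186


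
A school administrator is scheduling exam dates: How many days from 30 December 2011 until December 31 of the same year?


Start: December 30, 2011
End: December 31, 2011
Days left in December: 1
Total: 1 days

1


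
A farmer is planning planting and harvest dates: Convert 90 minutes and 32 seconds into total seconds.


Minutes: 90
Seconds: 32
Convert minutes to seconds: 90 x 60 = 5400
Add remaining seconds: 5400 + 32 = 5432

5432


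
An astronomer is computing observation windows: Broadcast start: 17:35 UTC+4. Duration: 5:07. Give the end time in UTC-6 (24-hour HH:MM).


Start: 17:35 in UTC+4
Step 1 - add duration:
  minutes: 35 + 7 = 42
  hours: 17 + 5 + 0 = 22
  end in UTC+4: 22:42
Step 2 - convert UTC+4 -> UTC-6:
  offset difference: -6 - (4) = -10 hours
  22 + (-10) = 12 -> mod 24 = 12
Result: 12:42 in UTC-6

12:42


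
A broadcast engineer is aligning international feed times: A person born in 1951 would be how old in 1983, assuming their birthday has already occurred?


Birth year: 1951
Current year: 1983
Age = current year - birth year
Age = 1983 - 1951 = 32

32


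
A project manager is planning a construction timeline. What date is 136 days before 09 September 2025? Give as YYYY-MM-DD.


Start: 2025-09-09
Subtracting 136 days
Days already passed in September: 9
After going back through September: 127 more days to subtract
August 2025: 31 days, 96 remaining
July 2025: 31 days, 65 remaining
June 2025: 30 days, 35 remaining
May 2025: 31 days, 4 remaining
Result: 2025-04-26

2025-04-26


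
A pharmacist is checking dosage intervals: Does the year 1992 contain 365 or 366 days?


Year: 1992
Check leap year rules:
Divisible by 4? Yes
Divisible by 100? No
1992 is a leap year
Days: 366

366


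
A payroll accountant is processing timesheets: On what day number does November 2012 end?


Month: November
Year: 2012
November is a 30-day month
Total: 30 days

30


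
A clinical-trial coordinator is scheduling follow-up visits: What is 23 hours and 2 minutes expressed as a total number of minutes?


Hours: 23
Minutes: 2
Convert hours to minutes: 23 x 60 = 1380
Add remaining minutes: 1380 + 2 = 1382

1382


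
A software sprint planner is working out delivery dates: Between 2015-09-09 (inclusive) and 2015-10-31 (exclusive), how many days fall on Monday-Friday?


Start: 2015-09-09 (Wednesday)
End (exclusive): 2015-10-31 (Saturday)
Total calendar days: 52
Full weeks: 52 // 7 = 7 -> 35 weekdays
Remaining 3 days starting on Wednesday:
  Wed(w), Thu(w), Fri(w) -> 3 weekdays
Total business days: 35 + 3 = 38

38


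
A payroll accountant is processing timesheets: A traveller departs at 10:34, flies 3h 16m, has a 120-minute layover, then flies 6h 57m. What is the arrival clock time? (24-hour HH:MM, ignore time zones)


Depart: 10:34
Leg 1: +196 min -> 13:50
Layover: +120 min -> 15:50
Leg 2: +417 min -> 22:47
Total travel: 733 minutes = 12h 13m
Arrival: 22:47

22:47


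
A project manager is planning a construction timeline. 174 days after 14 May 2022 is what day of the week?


Start: 2022-05-14 (Saturday)
Step 1 - find target date: add 174 days
  2022-05-14 + 174 days = 2022-11-04
Step 2 - day of week:
  174 mod 7 = 6
  Saturday + 6 days -> Friday
Result: Friday (2022-11-04)

Friday


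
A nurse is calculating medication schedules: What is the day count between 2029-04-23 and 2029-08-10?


Start date: 2029-04-23
End date: 2029-08-10
Apr 2029: +8 days
May 2029: +31 days
Jun 2029: +30 days
Jul 2029: +31 days
Aug 2029: +9 days
Total: 109 days

109


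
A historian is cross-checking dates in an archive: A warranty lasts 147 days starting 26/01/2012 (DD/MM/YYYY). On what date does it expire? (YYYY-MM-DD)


Start: 2012-01-26
Adding 147 days
Days remaining in January: 5
After January: 142 days still to add
February 2012: 29 days, 113 remaining
March 2012: 31 days, 82 remaining
April 2012: 30 days, 52 remaining
May 2012: 31 days, 21 remaining
Result: 2012-06-21

2012-06-21


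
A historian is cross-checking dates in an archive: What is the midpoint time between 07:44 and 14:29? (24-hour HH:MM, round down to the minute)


Start time: 07:44 = 464 minutes from midnight
End time: 14:29 = 869 minutes from midnight
Sum: 464 + 869 = 1333
Midpoint: 1333 / 2 = 666 minutes
Convert: 666 / 60 = 11 hours, 6 minutes
Result: 11:06

11:06


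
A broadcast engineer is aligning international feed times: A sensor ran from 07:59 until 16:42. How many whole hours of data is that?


Start: 07:59
End: 16:42
Hour difference: 16 - 7 = 9 hours
Minute difference: 42 - 59 = -17 minutes
Total minutes: 523
Complete hours: 523 / 60 = 8 (remainder 43)

8


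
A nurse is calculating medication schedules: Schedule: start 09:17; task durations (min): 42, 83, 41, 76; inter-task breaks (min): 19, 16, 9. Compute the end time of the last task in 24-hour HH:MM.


Start: 09:17 = 557 min from midnight
  after task 1 (42 min): 09:59
  after break (19 min): 10:18
  after task 2 (83 min): 11:41
  after break (16 min): 11:57
  after task 3 (41 min): 12:38
  after break (9 min): 12:47
  after task 4 (76 min): 14:03
Total elapsed: 286 minutes
End time: 14:03

14:03


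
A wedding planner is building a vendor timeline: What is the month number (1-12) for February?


Calendar month order:
1. January
2. February <--
3. March
February is month number 2

2


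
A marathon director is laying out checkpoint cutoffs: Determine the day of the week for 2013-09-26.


Date: 2013-09-26
January 1, 2013 is a Tuesday
Day of year: 269
Offset from Jan 1: 268 days
268 mod 7 = 2
Result: Thursday

Thursday


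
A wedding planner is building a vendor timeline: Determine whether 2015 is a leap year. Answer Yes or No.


Year: 2015
Divisible by 4? 2015 / 4 = 503.75 -> No
Not divisible by 4, so NOT a leap year

No


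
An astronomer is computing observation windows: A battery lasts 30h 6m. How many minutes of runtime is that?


Hours: 30
Extra minutes: 6
Minutes per hour: 60
Hours to minutes: 30 x 60 = 1800
Total: 1800 + 6 = 1806

1806


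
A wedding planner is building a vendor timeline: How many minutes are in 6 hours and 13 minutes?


Hours: 6
Extra minutes: 13
Minutes per hour: 60
Hours to minutes: 6 x 60 = 360
Total: 360 + 13 = 373

373


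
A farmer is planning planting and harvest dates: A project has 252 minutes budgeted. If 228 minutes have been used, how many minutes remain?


Total budget: 252 minutes
Time used: 228 minutes
Remaining: 252 - 228 = 24 minutes
Percent used: 90.5%
Percent remaining: 9.5%

24


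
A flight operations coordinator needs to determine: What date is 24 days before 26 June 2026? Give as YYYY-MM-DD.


Start: 2026-06-26
Subtracting 24 days
Days already passed in June: 26
Result: 2026-06-02

2026-06-02


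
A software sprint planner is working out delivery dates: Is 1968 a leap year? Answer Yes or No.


Year: 1968
Divisible by 4? 1968 / 4 = 492.0 -> Yes
Divisible by 100? 1968 / 100 = 19.68 -> No
Divisible by 4 but not 100, so it IS a leap year

Yes


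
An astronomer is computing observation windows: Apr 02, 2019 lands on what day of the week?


Date: 2019-04-02
January 1, 2019 is a Tuesday
Day of year: 92
Offset from Jan 1: 91 days
91 mod 7 = 0
Result: Tuesday

Tuesday


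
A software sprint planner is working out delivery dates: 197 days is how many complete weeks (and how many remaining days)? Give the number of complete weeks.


Total days: 197
Days per week: 7
Division: 197 / 7 = 28 remainder 1
Complete weeks: 28
Remaining days: 1

28


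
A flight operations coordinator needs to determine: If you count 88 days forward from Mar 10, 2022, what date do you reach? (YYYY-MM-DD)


Start: 2022-03-10
Adding 88 days
Days remaining in March: 21
After March: 67 days still to add
April 2022: 30 days, 37 remaining
May 2022: 31 days, 6 remaining
June 2022 has 30 days, need 6
Result: 2022-06-06

2022-06-06


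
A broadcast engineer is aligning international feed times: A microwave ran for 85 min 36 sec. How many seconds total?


Minutes: 85
Extra seconds: 36
Seconds per minute: 60
Minutes to seconds: 85 x 60 = 5100
Total: 5100 + 36 = 5136

5136


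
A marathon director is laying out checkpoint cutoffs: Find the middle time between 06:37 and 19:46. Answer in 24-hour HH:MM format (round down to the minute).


Start time: 06:37 = 397 minutes from midnight
End time: 19:46 = 1186 minutes from midnight
Sum: 397 + 1186 = 1583
Midpoint: 1583 / 2 = 791 minutes
Convert: 791 / 60 = 13 hours, 11 minutes
Result: 13:11

13:11


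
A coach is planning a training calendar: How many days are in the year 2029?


Year: 2029
Check leap year rules:
Divisible by 4? No
2029 is not a leap year
Days: 365

365


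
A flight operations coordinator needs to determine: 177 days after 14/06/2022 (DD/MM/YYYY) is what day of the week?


Start: 2022-06-14 (Tuesday)
Step 1 - find target date: add 177 days
  2022-06-14 + 177 days = 2022-12-08
Step 2 - day of week:
  177 mod 7 = 2
  Tuesday + 2 days -> Thursday
Result: Thursday (2022-12-08)

Thursday


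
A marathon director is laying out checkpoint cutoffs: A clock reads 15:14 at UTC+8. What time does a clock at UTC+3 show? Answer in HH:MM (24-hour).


Local time: 15:14 at UTC+8 (offset 8h)
Target zone: UTC+3 (offset 3h)
Difference: 3 - (8) = -5 hours
Calculation: 15 + (-5) = 10
Result: 10:14

10:14


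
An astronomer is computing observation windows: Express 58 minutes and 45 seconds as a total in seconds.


Minutes: 58
Seconds: 45
Convert minutes to seconds: 58 x 60 = 3480
Add remaining seconds: 3480 + 45 = 3525

3525


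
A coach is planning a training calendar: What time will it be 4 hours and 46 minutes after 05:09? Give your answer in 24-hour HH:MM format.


Start time: 05:09
Adding: 4 hours 46 minutes
Minutes: 9 + 46 = 55
Hours: 5 + 4 + 0 = 9
Result: 09:55

09:55


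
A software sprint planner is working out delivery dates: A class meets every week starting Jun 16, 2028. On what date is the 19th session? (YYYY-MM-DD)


First occurrence: 2028-06-16 (occurrence 1)
Each occurrence is 7 days after the previous.
Occurrence 19 is 18 weeks after the first.
18 weeks = 126 days
2028-06-16 + 126 days = 2028-10-20

2028-10-20


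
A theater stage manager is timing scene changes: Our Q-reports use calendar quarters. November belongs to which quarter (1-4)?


Month: November (month 11)
Q1: January-March (months 1-3)
Q2: April-June (months 4-6)
Q3: July-September (months 7-9)
Q4: October-December (months 10-12)
Month 11 falls in Q4

4


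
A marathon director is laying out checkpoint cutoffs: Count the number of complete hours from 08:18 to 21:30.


Start: 08:18
End: 21:30
Hour difference: 21 - 8 = 13 hours
Minute difference: 30 - 18 = 12 minutes
Total minutes: 792
Complete hours: 792 / 60 = 13 (remainder 12)

13


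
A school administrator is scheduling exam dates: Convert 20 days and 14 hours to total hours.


Days: 20
Extra hours: 14
Hours per day: 24
Days to hours: 20 x 24 = 480
Total: 480 + 14 = 494

494


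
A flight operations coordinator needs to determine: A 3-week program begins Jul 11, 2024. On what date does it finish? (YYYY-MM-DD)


Start: 2024-07-11
Weeks to add: 3
Convert to days: 3 x 7 = 21 days
Add 21 days to 2024-07-11
Result: 2024-08-01

2024-08-01


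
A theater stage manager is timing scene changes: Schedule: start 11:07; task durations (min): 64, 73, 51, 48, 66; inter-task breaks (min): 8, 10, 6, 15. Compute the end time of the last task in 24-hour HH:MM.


Start: 11:07 = 667 min from midnight
  after task 1 (64 min): 12:11
  after break (8 min): 12:19
  after task 2 (73 min): 13:32
  after break (10 min): 13:42
  after task 3 (51 min): 14:33
  after break (6 min): 14:39
  after task 4 (48 min): 15:27
  after break (15 min): 15:42
  after task 5 (66 min): 16:48
Total elapsed: 341 minutes
End time: 16:48

16:48


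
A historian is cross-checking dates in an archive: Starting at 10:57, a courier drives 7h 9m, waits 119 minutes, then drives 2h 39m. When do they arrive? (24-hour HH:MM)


Depart: 10:57
Leg 1: +429 min -> 18:06
Layover: +119 min -> 20:05
Leg 2: +159 min -> 22:44
Total travel: 707 minutes = 11h 47m
Arrival: 22:44

22:44


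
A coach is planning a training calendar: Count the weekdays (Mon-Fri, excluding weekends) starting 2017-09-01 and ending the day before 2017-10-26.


Start: 2017-09-01 (Friday)
End (exclusive): 2017-10-26 (Thursday)
Total calendar days: 55
Full weeks: 55 // 7 = 7 -> 35 weekdays
Remaining 6 days starting on Friday:
  Fri(w), Sat(-), Sun(-), Mon(w), Tue(w), Wed(w) -> 4 weekdays
Total business days: 35 + 4 = 39

39


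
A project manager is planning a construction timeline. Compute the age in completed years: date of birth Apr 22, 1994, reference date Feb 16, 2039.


Birth: 1994-04-22
Reference: 2039-02-16
Year difference: 2039 - 1994 = 45
Has birthday (04-22) occurred by 02-16? No
Birthday not yet reached this year -> subtract 1
Age in full years: 44

44


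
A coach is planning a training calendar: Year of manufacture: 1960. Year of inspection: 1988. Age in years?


Birth year: 1960
Current year: 1988
Age = current year - birth year
Age = 1988 - 1960 = 28

28


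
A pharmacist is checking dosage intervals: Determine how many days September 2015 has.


Month: September
Year: 2015
September is a 30-day month
Total: 30 days

30


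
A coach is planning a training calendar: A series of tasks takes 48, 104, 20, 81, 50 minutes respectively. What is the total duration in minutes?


Durations: 48, 104, 20, 81, 50
Running sum: 48
+ 104 = 152
+ 20 = 172
+ 81 = 253
+ 50 = 303
Total duration: 303 minutes
That is 5 hours and 3 minutes

303


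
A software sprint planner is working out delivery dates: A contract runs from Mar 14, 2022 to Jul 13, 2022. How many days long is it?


Start date: 2022-03-14
End date: 2022-07-13
Mar 2022: +18 days
Apr 2022: +30 days
May 2022: +31 days
Jun 2022: +30 days
Jul 2022: +12 days
Total: 121 days

121


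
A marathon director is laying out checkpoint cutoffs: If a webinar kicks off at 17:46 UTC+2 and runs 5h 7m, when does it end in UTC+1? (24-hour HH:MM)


Start: 17:46 in UTC+2
Step 1 - add duration:
  minutes: 46 + 7 = 53
  hours: 17 + 5 + 0 = 22
  end in UTC+2: 22:53
Step 2 - convert UTC+2 -> UTC+1:
  offset difference: 1 - (2) = -1 hours
  22 + (-1) = 21 -> mod 24 = 21
Result: 21:53 in UTC+1

21:53


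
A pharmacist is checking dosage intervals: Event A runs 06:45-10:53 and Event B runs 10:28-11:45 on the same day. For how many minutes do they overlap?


Interval A: [405, 653] minutes from midnight
Interval B: [628, 705] minutes from midnight
Overlap start = max(405, 628) = 628
Overlap end = min(653, 705) = 653
Overlap = 653 - 628 = 25 minutes

25


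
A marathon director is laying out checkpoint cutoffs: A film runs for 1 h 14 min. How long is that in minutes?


Hours: 1
Minutes: 14
Convert hours to minutes: 1 x 60 = 60
Add remaining minutes: 60 + 14 = 74

74


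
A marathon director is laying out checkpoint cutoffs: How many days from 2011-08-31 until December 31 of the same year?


Start: August 31, 2011
End: December 31, 2011
Days left in August: 0
September: 30
October: 31
November: 30
December: 31
Sum of remaining months: 122
Total: 0 + 122 = 122

122


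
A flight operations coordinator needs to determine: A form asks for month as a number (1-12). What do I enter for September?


Calendar month order:
8. August
9. September <--
10. October
September is month number 9

9


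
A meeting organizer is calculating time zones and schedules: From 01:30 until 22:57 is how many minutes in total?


Start time: 01:30 = 90 minutes from midnight
End time: 22:57 = 1377 minutes from midnight
Difference: 1377 - 90 = 1287 minutes
That is 21 hours and 27 minutes

1287


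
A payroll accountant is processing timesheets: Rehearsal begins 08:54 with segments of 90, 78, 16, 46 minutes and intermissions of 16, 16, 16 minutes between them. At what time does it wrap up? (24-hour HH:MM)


Start: 08:54 = 534 min from midnight
  after task 1 (90 min): 10:24
  after break (16 min): 10:40
  after task 2 (78 min): 11:58
  after break (16 min): 12:14
  after task 3 (16 min): 12:30
  after break (16 min): 12:46
  after task 4 (46 min): 13:32
Total elapsed: 278 minutes
End time: 13:32

13:32
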